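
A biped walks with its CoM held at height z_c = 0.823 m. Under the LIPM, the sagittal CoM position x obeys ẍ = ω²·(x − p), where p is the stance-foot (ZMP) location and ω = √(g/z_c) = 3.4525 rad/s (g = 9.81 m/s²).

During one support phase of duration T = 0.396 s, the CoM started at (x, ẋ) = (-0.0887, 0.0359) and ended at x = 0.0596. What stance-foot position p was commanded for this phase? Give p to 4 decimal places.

p = -0.2073

ωT = 3.4525·0.396 = 1.367190; cosh(ωT) = 2.089565, sinh(ωT) = 1.834743
x(T) = p + (x₀−p)·cosh(ωT) + (ẋ₀/ω)·sinh(ωT) ⇒ p·(1 − cosh) = x(T) − x₀·cosh − (ẋ₀/ω)·sinh
numerator   = 0.0596 − (-0.0887)·2.089565 − (0.0359/3.4525)·1.834743 = 0.225866
denominator = 1 − 2.089565 = -1.089565
p = 0.225866 / -1.089565 = -0.2073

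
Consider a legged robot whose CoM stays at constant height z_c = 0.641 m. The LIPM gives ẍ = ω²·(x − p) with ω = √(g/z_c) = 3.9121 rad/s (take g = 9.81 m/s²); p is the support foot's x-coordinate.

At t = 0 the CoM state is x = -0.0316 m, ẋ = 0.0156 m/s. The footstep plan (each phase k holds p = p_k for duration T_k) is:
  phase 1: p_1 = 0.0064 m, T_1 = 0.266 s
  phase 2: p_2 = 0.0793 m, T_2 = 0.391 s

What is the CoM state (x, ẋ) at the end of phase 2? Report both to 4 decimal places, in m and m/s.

x = -0.3207, ẋ = -1.4906

phase 1: p=0.0064, T=0.266, ωT=1.040619, cosh=1.592102, sinh=1.238866; start (x,ẋ)=(-0.031600, 0.015600) → end (x,ẋ)=(-0.049160, -0.159333)
phase 2: p=0.0793, T=0.391, ωT=1.529631, cosh=2.416545, sinh=2.199929; start (x,ẋ)=(-0.049160, -0.159333) → end (x,ẋ)=(-0.320728, -1.490603)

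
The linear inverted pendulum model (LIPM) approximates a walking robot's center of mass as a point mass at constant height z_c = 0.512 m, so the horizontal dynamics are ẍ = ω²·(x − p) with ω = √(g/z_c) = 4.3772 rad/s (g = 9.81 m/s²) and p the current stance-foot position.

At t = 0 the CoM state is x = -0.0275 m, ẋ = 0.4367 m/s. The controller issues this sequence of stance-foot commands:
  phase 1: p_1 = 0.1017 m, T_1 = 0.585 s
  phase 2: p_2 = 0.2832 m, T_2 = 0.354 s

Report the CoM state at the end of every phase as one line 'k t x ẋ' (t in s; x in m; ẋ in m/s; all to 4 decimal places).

1 0.5850 -0.0976 -0.7951
2 0.9390 -1.0624 -5.7048

phase 1: p=0.1017, T=0.585, ωT=2.560662, cosh=6.510819, sinh=6.433565; start (x,ẋ)=(-0.027500, 0.436700) → end (x,ẋ)=(-0.097640, -0.795127)
phase 2: p=0.2832, T=0.354, ωT=1.549529, cosh=2.460799, sinh=2.248451; start (x,ẋ)=(-0.097640, -0.795127) → end (x,ẋ)=(-1.062407, -5.704849)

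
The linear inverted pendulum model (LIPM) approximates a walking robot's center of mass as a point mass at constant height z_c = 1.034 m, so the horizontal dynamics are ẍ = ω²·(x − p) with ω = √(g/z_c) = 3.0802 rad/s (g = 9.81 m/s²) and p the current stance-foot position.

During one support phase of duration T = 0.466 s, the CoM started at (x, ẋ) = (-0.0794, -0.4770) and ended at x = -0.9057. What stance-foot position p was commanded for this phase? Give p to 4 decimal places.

ωT = 3.0802·0.466 = 1.435373; cosh(ωT) = 2.219620, sinh(ωT) = 1.981593
x(T) = p + (x₀−p)·cosh(ωT) + (ẋ₀/ω)·sinh(ωT) ⇒ p·(1 − cosh) = x(T) − x₀·cosh − (ẋ₀/ω)·sinh
numerator   = -0.9057 − (-0.0794)·2.219620 − (-0.4770/3.0802)·1.981593 = -0.422593
denominator = 1 − 2.219620 = -1.219620
p = -0.422593 / -1.219620 = 0.3465

p = 0.3465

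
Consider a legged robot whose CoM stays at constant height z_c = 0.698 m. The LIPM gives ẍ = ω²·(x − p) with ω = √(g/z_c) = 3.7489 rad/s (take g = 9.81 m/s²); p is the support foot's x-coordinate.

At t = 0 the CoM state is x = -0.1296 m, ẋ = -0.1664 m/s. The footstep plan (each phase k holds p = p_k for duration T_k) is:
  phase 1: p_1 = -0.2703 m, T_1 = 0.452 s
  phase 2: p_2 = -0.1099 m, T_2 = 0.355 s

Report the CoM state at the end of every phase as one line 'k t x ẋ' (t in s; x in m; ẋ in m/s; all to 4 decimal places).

phase 1: p=-0.2703, T=0.452, ωT=1.694503, cosh=2.813815, sinh=2.630124; start (x,ẋ)=(-0.129600, -0.166400) → end (x,ẋ)=(0.008862, 0.919093)
phase 2: p=-0.1099, T=0.355, ωT=1.330859, cosh=2.024272, sinh=1.760022; start (x,ẋ)=(0.008862, 0.919093) → end (x,ẋ)=(0.562000, 2.644105)

1 0.4520 0.0089 0.9191
2 0.8070 0.5620 2.6441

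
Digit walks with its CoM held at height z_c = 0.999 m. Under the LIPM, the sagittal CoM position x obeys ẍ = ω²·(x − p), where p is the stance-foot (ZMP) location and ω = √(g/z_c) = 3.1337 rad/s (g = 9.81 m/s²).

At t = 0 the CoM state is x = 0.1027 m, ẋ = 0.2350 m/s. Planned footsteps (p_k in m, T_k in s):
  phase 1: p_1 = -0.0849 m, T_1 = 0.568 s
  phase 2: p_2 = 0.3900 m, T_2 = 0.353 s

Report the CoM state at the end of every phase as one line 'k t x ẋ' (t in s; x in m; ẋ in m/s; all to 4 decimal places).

1 0.5680 0.7031 2.4099
2 0.9210 1.9502 5.3617

phase 1: p=-0.0849, T=0.568, ωT=1.779942, cosh=3.049079, sinh=2.880431; start (x,ẋ)=(0.102700, 0.235000) → end (x,ẋ)=(0.703114, 2.409887)
phase 2: p=0.3900, T=0.353, ωT=1.106196, cosh=1.676826, sinh=1.346011; start (x,ẋ)=(0.703114, 2.409887) → end (x,ẋ)=(1.950152, 5.361678)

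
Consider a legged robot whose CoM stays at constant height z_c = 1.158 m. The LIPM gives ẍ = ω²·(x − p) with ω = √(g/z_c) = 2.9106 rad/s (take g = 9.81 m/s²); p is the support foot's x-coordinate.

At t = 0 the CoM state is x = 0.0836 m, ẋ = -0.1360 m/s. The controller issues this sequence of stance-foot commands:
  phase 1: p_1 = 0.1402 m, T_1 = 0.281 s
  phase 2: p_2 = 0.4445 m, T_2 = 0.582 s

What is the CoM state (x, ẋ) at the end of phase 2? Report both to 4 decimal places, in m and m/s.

phase 1: p=0.1402, T=0.281, ωT=0.817879, cosh=1.353528, sinh=0.912161; start (x,ẋ)=(0.083600, -0.136000) → end (x,ẋ)=(0.020969, -0.334349)
phase 2: p=0.4445, T=0.582, ωT=1.693969, cosh=2.812412, sinh=2.628623; start (x,ẋ)=(0.020969, -0.334349) → end (x,ẋ)=(-1.048601, -4.180708)

x = -1.0486, ẋ = -4.1807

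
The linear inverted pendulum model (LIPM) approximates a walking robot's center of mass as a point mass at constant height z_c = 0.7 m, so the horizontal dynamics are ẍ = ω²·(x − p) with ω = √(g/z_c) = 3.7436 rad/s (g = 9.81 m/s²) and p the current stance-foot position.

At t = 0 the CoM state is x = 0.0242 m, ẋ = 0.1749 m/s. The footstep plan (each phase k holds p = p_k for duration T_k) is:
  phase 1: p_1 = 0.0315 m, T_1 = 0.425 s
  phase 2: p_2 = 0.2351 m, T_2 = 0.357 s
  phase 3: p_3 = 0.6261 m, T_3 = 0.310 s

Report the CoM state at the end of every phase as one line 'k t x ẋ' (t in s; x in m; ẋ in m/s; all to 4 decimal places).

phase 1: p=0.0315, T=0.425, ωT=1.591030, cosh=2.556259, sinh=2.352543; start (x,ẋ)=(0.024200, 0.174900) → end (x,ẋ)=(0.122750, 0.382799)
phase 2: p=0.2351, T=0.357, ωT=1.336465, cosh=2.034170, sinh=1.771397; start (x,ẋ)=(0.122750, 0.382799) → end (x,ẋ)=(0.187693, 0.033636)
phase 3: p=0.6261, T=0.310, ωT=1.160516, cosh=1.752452, sinh=1.439128; start (x,ẋ)=(0.187693, 0.033636) → end (x,ẋ)=(-0.129257, -2.302981)

1 0.4250 0.1227 0.3828
2 0.7820 0.1877 0.0336
3 1.0920 -0.1293 -2.3030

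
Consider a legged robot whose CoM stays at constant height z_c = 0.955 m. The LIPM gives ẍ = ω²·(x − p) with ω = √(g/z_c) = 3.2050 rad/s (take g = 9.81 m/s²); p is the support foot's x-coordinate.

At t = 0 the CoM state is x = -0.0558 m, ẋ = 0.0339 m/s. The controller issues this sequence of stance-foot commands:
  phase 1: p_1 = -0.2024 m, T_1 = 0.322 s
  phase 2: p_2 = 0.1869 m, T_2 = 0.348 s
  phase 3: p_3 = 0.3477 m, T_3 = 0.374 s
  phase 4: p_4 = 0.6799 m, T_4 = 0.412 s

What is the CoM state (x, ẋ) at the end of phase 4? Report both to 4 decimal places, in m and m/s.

phase 1: p=-0.2024, T=0.322, ωT=1.032010, cosh=1.581496, sinh=1.225206; start (x,ẋ)=(-0.055800, 0.033900) → end (x,ẋ)=(0.042407, 0.629279)
phase 2: p=0.1869, T=0.348, ωT=1.115340, cosh=1.689205, sinh=1.361401; start (x,ẋ)=(0.042407, 0.629279) → end (x,ẋ)=(0.210123, 0.432515)
phase 3: p=0.3477, T=0.374, ωT=1.198670, cosh=1.808650, sinh=1.507055; start (x,ẋ)=(0.210123, 0.432515) → end (x,ẋ)=(0.302248, 0.117754)
phase 4: p=0.6799, T=0.412, ωT=1.320460, cosh=2.006078, sinh=1.739066; start (x,ẋ)=(0.302248, 0.117754) → end (x,ẋ)=(-0.013806, -1.868700)

x = -0.0138, ẋ = -1.8687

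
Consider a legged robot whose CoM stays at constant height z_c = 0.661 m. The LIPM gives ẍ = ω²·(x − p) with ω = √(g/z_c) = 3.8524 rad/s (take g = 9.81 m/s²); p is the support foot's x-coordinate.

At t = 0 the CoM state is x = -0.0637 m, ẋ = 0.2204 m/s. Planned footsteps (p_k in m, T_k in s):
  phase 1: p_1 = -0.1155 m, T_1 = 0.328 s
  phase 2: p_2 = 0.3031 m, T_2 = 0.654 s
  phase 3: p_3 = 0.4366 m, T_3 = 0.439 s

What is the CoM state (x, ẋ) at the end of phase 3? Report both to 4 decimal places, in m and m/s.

x = -1.0501, ẋ = -5.6084

phase 1: p=-0.1155, T=0.328, ωT=1.263587, cosh=1.910364, sinh=1.627726; start (x,ẋ)=(-0.063700, 0.220400) → end (x,ẋ)=(0.076581, 0.745864)
phase 2: p=0.3031, T=0.654, ωT=2.519470, cosh=6.251254, sinh=6.170752; start (x,ẋ)=(0.076581, 0.745864) → end (x,ẋ)=(0.081792, -0.722273)
phase 3: p=0.4366, T=0.439, ωT=1.691204, cosh=2.805153, sinh=2.620855; start (x,ẋ)=(0.081792, -0.722273) → end (x,ẋ)=(-1.050065, -5.608433)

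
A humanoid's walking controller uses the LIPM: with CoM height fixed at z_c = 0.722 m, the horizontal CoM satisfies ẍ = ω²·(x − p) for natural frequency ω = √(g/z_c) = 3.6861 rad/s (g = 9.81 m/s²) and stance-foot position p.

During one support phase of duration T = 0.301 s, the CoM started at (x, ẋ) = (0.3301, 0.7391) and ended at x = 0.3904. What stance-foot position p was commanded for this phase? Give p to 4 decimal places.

p = 0.6394

ωT = 3.6861·0.301 = 1.109516; cosh(ωT) = 1.681304, sinh(ωT) = 1.351586
x(T) = p + (x₀−p)·cosh(ωT) + (ẋ₀/ω)·sinh(ωT) ⇒ p·(1 − cosh) = x(T) − x₀·cosh − (ẋ₀/ω)·sinh
numerator   = 0.3904 − (0.3301)·1.681304 − (0.7391/3.6861)·1.351586 = -0.435605
denominator = 1 − 1.681304 = -0.681304
p = -0.435605 / -0.681304 = 0.6394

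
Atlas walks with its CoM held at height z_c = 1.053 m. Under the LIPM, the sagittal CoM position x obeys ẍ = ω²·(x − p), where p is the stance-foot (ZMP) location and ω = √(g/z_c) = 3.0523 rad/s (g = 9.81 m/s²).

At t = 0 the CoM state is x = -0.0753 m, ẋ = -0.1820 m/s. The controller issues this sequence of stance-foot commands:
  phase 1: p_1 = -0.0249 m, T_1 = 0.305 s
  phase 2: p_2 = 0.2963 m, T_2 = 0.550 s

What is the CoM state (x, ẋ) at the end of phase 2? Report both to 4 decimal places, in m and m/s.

x = -1.3419, ẋ = -4.8194

phase 1: p=-0.0249, T=0.305, ωT=0.930951, cosh=1.465550, sinh=1.071372; start (x,ẋ)=(-0.075300, -0.182000) → end (x,ẋ)=(-0.162647, -0.431546)
phase 2: p=0.2963, T=0.550, ωT=1.678765, cosh=2.772769, sinh=2.586165; start (x,ẋ)=(-0.162647, -0.431546) → end (x,ẋ)=(-1.341894, -4.819386)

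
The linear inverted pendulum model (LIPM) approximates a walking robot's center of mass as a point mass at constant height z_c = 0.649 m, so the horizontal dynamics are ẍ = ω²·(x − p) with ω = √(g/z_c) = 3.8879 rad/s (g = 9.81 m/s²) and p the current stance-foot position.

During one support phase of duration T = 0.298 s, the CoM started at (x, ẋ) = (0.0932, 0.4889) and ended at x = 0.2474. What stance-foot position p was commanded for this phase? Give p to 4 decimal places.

ωT = 3.8879·0.298 = 1.158594; cosh(ωT) = 1.749690, sinh(ωT) = 1.435762
x(T) = p + (x₀−p)·cosh(ωT) + (ẋ₀/ω)·sinh(ωT) ⇒ p·(1 − cosh) = x(T) − x₀·cosh − (ẋ₀/ω)·sinh
numerator   = 0.2474 − (0.0932)·1.749690 − (0.4889/3.8879)·1.435762 = -0.096217
denominator = 1 − 1.749690 = -0.749690
p = -0.096217 / -0.749690 = 0.1283

p = 0.1283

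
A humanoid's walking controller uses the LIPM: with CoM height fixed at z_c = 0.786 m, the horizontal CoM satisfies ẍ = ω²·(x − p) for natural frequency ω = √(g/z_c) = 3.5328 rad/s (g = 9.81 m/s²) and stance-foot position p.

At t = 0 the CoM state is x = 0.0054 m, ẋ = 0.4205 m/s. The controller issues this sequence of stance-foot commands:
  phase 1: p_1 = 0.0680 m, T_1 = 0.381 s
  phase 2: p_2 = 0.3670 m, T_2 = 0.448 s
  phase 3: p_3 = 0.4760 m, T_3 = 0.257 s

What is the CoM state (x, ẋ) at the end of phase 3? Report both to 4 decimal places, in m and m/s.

phase 1: p=0.0680, T=0.381, ωT=1.345997, cosh=2.051147, sinh=1.790867; start (x,ẋ)=(0.005400, 0.420500) → end (x,ẋ)=(0.152760, 0.466451)
phase 2: p=0.3670, T=0.448, ωT=1.582694, cosh=2.536738, sinh=2.331317; start (x,ẋ)=(0.152760, 0.466451) → end (x,ẋ)=(0.131345, -0.581229)
phase 3: p=0.4760, T=0.257, ωT=0.907930, cosh=1.441271, sinh=1.037913; start (x,ẋ)=(0.131345, -0.581229) → end (x,ẋ)=(-0.191503, -2.101470)

x = -0.1915, ẋ = -2.1015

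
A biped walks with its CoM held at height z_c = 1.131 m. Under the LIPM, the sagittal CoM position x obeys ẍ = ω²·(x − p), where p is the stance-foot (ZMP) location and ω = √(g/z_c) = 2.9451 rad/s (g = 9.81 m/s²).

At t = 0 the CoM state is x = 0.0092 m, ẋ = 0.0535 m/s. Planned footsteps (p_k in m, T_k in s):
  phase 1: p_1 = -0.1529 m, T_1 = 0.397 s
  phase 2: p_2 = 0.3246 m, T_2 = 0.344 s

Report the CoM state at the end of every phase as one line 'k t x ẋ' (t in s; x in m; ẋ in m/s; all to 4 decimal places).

phase 1: p=-0.1529, T=0.397, ωT=1.169205, cosh=1.765023, sinh=1.454409; start (x,ẋ)=(0.009200, 0.053500) → end (x,ẋ)=(0.159631, 0.788764)
phase 2: p=0.3246, T=0.344, ωT=1.013114, cosh=1.558626, sinh=1.195539; start (x,ẋ)=(0.159631, 0.788764) → end (x,ẋ)=(0.387667, 0.648534)

1 0.3970 0.1596 0.7888
2 0.7410 0.3877 0.6485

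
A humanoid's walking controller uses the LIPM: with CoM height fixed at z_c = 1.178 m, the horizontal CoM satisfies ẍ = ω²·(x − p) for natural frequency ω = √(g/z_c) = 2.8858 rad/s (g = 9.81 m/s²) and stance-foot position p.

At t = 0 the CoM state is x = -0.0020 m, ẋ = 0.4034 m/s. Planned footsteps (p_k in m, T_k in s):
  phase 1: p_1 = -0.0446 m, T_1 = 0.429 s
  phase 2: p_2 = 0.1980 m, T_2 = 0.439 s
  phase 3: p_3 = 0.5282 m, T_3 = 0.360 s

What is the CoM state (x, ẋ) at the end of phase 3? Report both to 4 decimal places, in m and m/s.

x = 1.9279, ẋ = 4.4542

phase 1: p=-0.0446, T=0.429, ωT=1.238008, cosh=1.869349, sinh=1.579388; start (x,ẋ)=(-0.002000, 0.403400) → end (x,ẋ)=(0.255814, 0.948258)
phase 2: p=0.1980, T=0.439, ωT=1.266866, cosh=1.915712, sinh=1.633999; start (x,ẋ)=(0.255814, 0.948258) → end (x,ẋ)=(0.845677, 2.089203)
phase 3: p=0.5282, T=0.360, ωT=1.038888, cosh=1.589960, sinh=1.236112; start (x,ẋ)=(0.845677, 2.089203) → end (x,ẋ)=(1.927872, 4.454246)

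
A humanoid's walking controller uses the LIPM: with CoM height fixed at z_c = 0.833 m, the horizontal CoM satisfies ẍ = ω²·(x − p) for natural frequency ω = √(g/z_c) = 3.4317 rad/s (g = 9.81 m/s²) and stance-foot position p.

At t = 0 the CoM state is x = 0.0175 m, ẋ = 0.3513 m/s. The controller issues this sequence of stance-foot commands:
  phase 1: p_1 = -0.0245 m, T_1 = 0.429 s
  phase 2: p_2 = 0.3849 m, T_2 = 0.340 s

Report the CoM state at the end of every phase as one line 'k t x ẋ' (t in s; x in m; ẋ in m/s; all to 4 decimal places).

phase 1: p=-0.0245, T=0.429, ωT=1.472199, cosh=2.294116, sinh=2.064695; start (x,ẋ)=(0.017500, 0.351300) → end (x,ẋ)=(0.283214, 1.103510)
phase 2: p=0.3849, T=0.340, ωT=1.166778, cosh=1.761498, sinh=1.450130; start (x,ẋ)=(0.283214, 1.103510) → end (x,ẋ)=(0.672089, 1.437799)

1 0.4290 0.2832 1.1035
2 0.7690 0.6721 1.4378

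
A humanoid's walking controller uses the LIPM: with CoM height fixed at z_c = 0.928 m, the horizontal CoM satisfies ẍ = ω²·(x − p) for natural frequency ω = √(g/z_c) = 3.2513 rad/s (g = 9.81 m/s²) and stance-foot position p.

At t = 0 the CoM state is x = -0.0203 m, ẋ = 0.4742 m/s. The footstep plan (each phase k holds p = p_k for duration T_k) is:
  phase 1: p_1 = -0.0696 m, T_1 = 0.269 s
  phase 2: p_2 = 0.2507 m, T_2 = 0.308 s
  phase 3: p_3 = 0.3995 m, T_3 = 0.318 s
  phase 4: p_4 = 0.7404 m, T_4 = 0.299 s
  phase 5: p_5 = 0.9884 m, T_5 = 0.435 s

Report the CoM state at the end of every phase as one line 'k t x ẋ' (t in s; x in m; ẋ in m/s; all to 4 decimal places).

1 0.2690 0.1442 0.8262
2 0.5770 0.3854 0.8687
3 0.8950 0.7054 1.3197
4 1.1940 1.1472 1.8651
5 1.6290 2.4446 5.0623

phase 1: p=-0.0696, T=0.269, ωT=0.874600, cosh=1.407472, sinh=0.990443; start (x,ẋ)=(-0.020300, 0.474200) → end (x,ẋ)=(0.144244, 0.826180)
phase 2: p=0.2507, T=0.308, ωT=1.001400, cosh=1.544728, sinh=1.177363; start (x,ẋ)=(0.144244, 0.826180) → end (x,ẋ)=(0.385431, 0.868714)
phase 3: p=0.3995, T=0.318, ωT=1.033913, cosh=1.583831, sinh=1.228218; start (x,ẋ)=(0.385431, 0.868714) → end (x,ẋ)=(0.705385, 1.319716)
phase 4: p=0.7404, T=0.299, ωT=0.972139, cosh=1.510933, sinh=1.132660; start (x,ẋ)=(0.705385, 1.319716) → end (x,ẋ)=(1.147246, 1.865055)
phase 5: p=0.9884, T=0.435, ωT=1.414316, cosh=2.178381, sinh=1.935289; start (x,ẋ)=(1.147246, 1.865055) → end (x,ẋ)=(2.444573, 5.062289)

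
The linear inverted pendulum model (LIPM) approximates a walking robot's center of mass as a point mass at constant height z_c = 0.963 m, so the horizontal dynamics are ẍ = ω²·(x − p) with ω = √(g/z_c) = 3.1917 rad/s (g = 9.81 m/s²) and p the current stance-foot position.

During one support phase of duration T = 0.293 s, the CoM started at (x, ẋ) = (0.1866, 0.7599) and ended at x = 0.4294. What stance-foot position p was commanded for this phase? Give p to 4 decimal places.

p = 0.2159

ωT = 3.1917·0.293 = 0.935168; cosh(ωT) = 1.470081, sinh(ωT) = 1.077561
x(T) = p + (x₀−p)·cosh(ωT) + (ẋ₀/ω)·sinh(ωT) ⇒ p·(1 − cosh) = x(T) − x₀·cosh − (ẋ₀/ω)·sinh
numerator   = 0.4294 − (0.1866)·1.470081 − (0.7599/3.1917)·1.077561 = -0.101470
denominator = 1 − 1.470081 = -0.470081
p = -0.101470 / -0.470081 = 0.2159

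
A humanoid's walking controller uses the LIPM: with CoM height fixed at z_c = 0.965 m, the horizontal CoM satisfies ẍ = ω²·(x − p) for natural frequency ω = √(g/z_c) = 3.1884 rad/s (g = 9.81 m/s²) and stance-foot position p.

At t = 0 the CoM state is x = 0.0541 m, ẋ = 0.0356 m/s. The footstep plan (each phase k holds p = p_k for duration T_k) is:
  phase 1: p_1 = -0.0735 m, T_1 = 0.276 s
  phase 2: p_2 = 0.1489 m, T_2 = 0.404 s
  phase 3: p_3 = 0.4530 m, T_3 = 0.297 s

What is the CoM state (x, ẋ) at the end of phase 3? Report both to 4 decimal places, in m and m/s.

x = 0.5169, ẋ = 0.6392

phase 1: p=-0.0735, T=0.276, ωT=0.879998, cosh=1.412840, sinh=0.998056; start (x,ẋ)=(0.054100, 0.035600) → end (x,ẋ)=(0.117922, 0.456346)
phase 2: p=0.1489, T=0.404, ωT=1.288114, cosh=1.950865, sinh=1.675075; start (x,ẋ)=(0.117922, 0.456346) → end (x,ẋ)=(0.328215, 0.724823)
phase 3: p=0.4530, T=0.297, ωT=0.946955, cosh=1.482884, sinh=1.094964; start (x,ẋ)=(0.328215, 0.724823) → end (x,ẋ)=(0.516877, 0.639180)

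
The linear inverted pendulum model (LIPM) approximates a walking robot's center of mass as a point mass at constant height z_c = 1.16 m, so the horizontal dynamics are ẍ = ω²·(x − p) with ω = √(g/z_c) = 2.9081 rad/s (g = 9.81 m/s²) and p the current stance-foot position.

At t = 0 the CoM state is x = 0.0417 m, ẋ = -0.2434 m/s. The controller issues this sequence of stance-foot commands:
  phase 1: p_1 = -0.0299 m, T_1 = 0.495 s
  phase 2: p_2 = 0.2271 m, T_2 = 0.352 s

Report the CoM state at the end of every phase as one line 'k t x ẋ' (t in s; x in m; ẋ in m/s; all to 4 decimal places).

1 0.4950 -0.0370 -0.1277
2 0.8470 -0.2411 -1.1316

phase 1: p=-0.0299, T=0.495, ωT=1.439509, cosh=2.227835, sinh=1.990791; start (x,ẋ)=(0.041700, -0.243400) → end (x,ẋ)=(-0.037011, -0.127733)
phase 2: p=0.2271, T=0.352, ωT=1.023651, cosh=1.571310, sinh=1.212029; start (x,ẋ)=(-0.037011, -0.127733) → end (x,ẋ)=(-0.241136, -1.131619)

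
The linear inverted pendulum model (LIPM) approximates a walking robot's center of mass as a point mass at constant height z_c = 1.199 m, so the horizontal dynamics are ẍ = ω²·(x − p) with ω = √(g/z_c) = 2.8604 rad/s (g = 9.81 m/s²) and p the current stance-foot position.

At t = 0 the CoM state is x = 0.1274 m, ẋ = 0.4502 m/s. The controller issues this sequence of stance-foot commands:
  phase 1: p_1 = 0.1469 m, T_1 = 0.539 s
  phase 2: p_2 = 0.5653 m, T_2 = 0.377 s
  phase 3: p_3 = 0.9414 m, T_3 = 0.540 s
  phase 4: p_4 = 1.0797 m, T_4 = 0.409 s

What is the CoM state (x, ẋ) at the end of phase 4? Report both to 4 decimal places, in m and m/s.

x = 2.9928, ẋ = 5.6956

phase 1: p=0.1469, T=0.539, ωT=1.541756, cosh=2.443396, sinh=2.229391; start (x,ẋ)=(0.127400, 0.450200) → end (x,ẋ)=(0.450139, 0.975666)
phase 2: p=0.5653, T=0.377, ωT=1.078371, cosh=1.640018, sinh=1.299868; start (x,ẋ)=(0.450139, 0.975666) → end (x,ẋ)=(0.819811, 1.171924)
phase 3: p=0.9414, T=0.540, ωT=1.544616, cosh=2.449783, sinh=2.236389; start (x,ẋ)=(0.819811, 1.171924) → end (x,ẋ)=(1.559798, 2.093162)
phase 4: p=1.0797, T=0.409, ωT=1.169904, cosh=1.766039, sinh=1.455643; start (x,ẋ)=(1.559798, 2.093162) → end (x,ẋ)=(2.992771, 5.695599)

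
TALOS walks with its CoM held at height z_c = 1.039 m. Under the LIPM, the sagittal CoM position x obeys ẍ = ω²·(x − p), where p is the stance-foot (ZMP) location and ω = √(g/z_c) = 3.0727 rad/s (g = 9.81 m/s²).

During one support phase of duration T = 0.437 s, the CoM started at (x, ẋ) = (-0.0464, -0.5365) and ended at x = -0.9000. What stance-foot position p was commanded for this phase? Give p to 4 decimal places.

ωT = 3.0727·0.437 = 1.342770; cosh(ωT) = 2.045379, sinh(ωT) = 1.784258
x(T) = p + (x₀−p)·cosh(ωT) + (ẋ₀/ω)·sinh(ωT) ⇒ p·(1 − cosh) = x(T) − x₀·cosh − (ẋ₀/ω)·sinh
numerator   = -0.9000 − (-0.0464)·2.045379 − (-0.5365/3.0727)·1.784258 = -0.493559
denominator = 1 − 2.045379 = -1.045379
p = -0.493559 / -1.045379 = 0.4721

p = 0.4721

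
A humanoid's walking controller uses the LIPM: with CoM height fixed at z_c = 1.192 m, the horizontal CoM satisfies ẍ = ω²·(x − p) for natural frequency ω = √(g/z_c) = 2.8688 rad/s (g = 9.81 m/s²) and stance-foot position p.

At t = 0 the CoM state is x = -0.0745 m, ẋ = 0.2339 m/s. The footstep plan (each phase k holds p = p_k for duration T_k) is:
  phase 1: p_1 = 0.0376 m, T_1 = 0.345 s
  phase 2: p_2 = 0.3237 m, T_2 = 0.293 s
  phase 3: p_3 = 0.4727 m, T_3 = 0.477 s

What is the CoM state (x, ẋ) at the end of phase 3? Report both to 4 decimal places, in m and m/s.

phase 1: p=0.0376, T=0.345, ωT=0.989736, cosh=1.531099, sinh=1.159425; start (x,ẋ)=(-0.074500, 0.233900) → end (x,ẋ)=(-0.039506, -0.014738)
phase 2: p=0.3237, T=0.293, ωT=0.840558, cosh=1.374565, sinh=0.943096; start (x,ẋ)=(-0.039506, -0.014738) → end (x,ẋ)=(-0.180395, -1.002930)
phase 3: p=0.4727, T=0.477, ωT=1.368418, cosh=2.091819, sinh=1.837309; start (x,ẋ)=(-0.180395, -1.002930) → end (x,ẋ)=(-1.535778, -5.540329)

x = -1.5358, ẋ = -5.5403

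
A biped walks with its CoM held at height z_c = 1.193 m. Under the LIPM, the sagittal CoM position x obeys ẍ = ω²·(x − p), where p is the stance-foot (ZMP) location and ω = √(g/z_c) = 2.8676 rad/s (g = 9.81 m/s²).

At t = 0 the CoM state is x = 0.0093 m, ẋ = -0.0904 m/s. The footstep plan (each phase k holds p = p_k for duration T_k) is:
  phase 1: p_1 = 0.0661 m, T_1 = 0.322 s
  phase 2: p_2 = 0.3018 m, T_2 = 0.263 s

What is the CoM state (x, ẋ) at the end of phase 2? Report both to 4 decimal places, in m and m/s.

phase 1: p=0.0661, T=0.322, ωT=0.923367, cosh=1.457467, sinh=1.060287; start (x,ẋ)=(0.009300, -0.090400) → end (x,ẋ)=(-0.050109, -0.304454)
phase 2: p=0.3018, T=0.263, ωT=0.754179, cosh=1.298131, sinh=0.827734; start (x,ẋ)=(-0.050109, -0.304454) → end (x,ẋ)=(-0.242905, -1.230517)

x = -0.2429, ẋ = -1.2305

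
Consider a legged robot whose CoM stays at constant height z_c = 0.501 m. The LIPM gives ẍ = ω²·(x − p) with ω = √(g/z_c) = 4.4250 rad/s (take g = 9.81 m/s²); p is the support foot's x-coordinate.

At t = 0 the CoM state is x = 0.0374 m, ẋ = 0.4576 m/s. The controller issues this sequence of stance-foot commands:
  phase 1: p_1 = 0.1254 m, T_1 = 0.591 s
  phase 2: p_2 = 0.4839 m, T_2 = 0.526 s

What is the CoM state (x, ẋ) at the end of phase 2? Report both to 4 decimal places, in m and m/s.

phase 1: p=0.1254, T=0.591, ωT=2.615175, cosh=6.871382, sinh=6.798227; start (x,ẋ)=(0.037400, 0.457600) → end (x,ẋ)=(0.223740, 0.497115)
phase 2: p=0.4839, T=0.526, ωT=2.327550, cosh=5.175163, sinh=5.077628; start (x,ẋ)=(0.223740, 0.497115) → end (x,ẋ)=(-0.292040, -3.272767)

x = -0.2920, ẋ = -3.2728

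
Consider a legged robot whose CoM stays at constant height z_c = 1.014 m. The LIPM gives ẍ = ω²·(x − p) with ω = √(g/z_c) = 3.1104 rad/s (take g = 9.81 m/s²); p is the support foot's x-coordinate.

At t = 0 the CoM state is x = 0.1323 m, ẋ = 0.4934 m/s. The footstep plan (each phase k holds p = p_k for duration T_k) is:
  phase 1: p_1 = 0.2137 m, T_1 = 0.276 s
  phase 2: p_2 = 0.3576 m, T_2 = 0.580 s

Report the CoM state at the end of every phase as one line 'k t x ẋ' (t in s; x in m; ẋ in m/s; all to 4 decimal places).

phase 1: p=0.2137, T=0.276, ωT=0.858470, cosh=1.391679, sinh=0.967869; start (x,ẋ)=(0.132300, 0.493400) → end (x,ẋ)=(0.253950, 0.441603)
phase 2: p=0.3576, T=0.580, ωT=1.804032, cosh=3.119361, sinh=2.954728; start (x,ẋ)=(0.253950, 0.441603) → end (x,ẋ)=(0.453778, 0.424932)

1 0.2760 0.2539 0.4416
2 0.8560 0.4538 0.4249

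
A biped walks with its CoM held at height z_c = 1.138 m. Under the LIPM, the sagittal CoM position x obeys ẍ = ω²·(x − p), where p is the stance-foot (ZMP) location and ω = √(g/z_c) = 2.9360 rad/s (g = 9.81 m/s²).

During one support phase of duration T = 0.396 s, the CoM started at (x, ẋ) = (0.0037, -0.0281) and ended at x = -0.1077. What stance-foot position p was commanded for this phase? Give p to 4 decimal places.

p = 0.1329

ωT = 2.9360·0.396 = 1.162656; cosh(ωT) = 1.755536, sinh(ωT) = 1.442881
x(T) = p + (x₀−p)·cosh(ωT) + (ẋ₀/ω)·sinh(ωT) ⇒ p·(1 − cosh) = x(T) − x₀·cosh − (ẋ₀/ω)·sinh
numerator   = -0.1077 − (0.0037)·1.755536 − (-0.0281/2.9360)·1.442881 = -0.100386
denominator = 1 − 1.755536 = -0.755536
p = -0.100386 / -0.755536 = 0.1329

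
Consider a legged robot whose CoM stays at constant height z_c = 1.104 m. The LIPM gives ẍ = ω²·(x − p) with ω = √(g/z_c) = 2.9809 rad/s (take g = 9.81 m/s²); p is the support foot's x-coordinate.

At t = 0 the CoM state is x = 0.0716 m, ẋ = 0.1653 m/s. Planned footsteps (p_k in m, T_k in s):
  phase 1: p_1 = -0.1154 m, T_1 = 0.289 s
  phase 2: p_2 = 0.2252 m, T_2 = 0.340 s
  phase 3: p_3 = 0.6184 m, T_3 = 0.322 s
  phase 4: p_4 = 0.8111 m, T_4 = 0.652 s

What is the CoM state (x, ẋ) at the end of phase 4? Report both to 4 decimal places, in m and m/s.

x = 2.3843, ẋ = 4.8529

phase 1: p=-0.1154, T=0.289, ωT=0.861480, cosh=1.394599, sinh=0.972062; start (x,ẋ)=(0.071600, 0.165300) → end (x,ẋ)=(0.199294, 0.772382)
phase 2: p=0.2252, T=0.340, ωT=1.013506, cosh=1.559094, sinh=1.196150; start (x,ẋ)=(0.199294, 0.772382) → end (x,ẋ)=(0.494745, 1.111845)
phase 3: p=0.6184, T=0.322, ωT=0.959850, cosh=1.497127, sinh=1.114177; start (x,ẋ)=(0.494745, 1.111845) → end (x,ẋ)=(0.848849, 1.253883)
phase 4: p=0.8111, T=0.652, ωT=1.943547, cosh=3.563336, sinh=3.420140; start (x,ẋ)=(0.848849, 1.253883) → end (x,ẋ)=(2.384257, 4.852860)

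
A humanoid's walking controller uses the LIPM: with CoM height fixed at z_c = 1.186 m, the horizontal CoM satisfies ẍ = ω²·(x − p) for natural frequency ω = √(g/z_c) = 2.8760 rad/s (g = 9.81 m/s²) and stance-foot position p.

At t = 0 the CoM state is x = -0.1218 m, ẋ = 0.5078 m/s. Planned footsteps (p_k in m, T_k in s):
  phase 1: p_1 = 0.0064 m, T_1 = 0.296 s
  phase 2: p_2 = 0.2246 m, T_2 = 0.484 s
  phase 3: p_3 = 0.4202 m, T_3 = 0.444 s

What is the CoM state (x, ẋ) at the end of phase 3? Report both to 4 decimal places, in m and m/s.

phase 1: p=0.0064, T=0.296, ωT=0.851296, cosh=1.384771, sinh=0.957910; start (x,ẋ)=(-0.121800, 0.507800) → end (x,ẋ)=(-0.001995, 0.350002)
phase 2: p=0.2246, T=0.484, ωT=1.391984, cosh=2.135703, sinh=1.887121; start (x,ẋ)=(-0.001995, 0.350002) → end (x,ẋ)=(-0.029681, -0.482310)
phase 3: p=0.4202, T=0.444, ωT=1.276944, cosh=1.932277, sinh=1.653388; start (x,ẋ)=(-0.029681, -0.482310) → end (x,ẋ)=(-0.726370, -3.071203)

x = -0.7264, ẋ = -3.0712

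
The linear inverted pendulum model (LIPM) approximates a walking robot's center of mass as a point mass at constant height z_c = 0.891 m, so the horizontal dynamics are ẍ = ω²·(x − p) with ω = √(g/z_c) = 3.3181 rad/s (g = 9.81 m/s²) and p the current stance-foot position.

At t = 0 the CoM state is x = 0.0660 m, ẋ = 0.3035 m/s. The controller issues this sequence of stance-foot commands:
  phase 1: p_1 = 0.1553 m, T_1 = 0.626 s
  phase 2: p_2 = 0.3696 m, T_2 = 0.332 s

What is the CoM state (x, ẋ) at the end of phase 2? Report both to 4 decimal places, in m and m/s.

phase 1: p=0.1553, T=0.626, ωT=2.077131, cosh=4.053412, sinh=3.928122; start (x,ẋ)=(0.066000, 0.303500) → end (x,ẋ)=(0.152628, 0.066283)
phase 2: p=0.3696, T=0.332, ωT=1.101609, cosh=1.670670, sinh=1.338334; start (x,ẋ)=(0.152628, 0.066283) → end (x,ẋ)=(0.033846, -0.852777)

x = 0.0338, ẋ = -0.8528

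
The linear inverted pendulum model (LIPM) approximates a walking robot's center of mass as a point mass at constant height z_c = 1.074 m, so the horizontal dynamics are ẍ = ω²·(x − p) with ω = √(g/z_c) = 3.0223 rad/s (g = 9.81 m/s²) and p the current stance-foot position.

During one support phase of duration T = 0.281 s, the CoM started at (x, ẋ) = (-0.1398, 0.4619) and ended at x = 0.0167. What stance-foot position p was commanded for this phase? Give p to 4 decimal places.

p = -0.1673

ωT = 3.0223·0.281 = 0.849266; cosh(ωT) = 1.382830, sinh(ωT) = 0.955101
x(T) = p + (x₀−p)·cosh(ωT) + (ẋ₀/ω)·sinh(ωT) ⇒ p·(1 − cosh) = x(T) − x₀·cosh − (ẋ₀/ω)·sinh
numerator   = 0.0167 − (-0.1398)·1.382830 − (0.4619/3.0223)·0.955101 = 0.064051
denominator = 1 − 1.382830 = -0.382830
p = 0.064051 / -0.382830 = -0.1673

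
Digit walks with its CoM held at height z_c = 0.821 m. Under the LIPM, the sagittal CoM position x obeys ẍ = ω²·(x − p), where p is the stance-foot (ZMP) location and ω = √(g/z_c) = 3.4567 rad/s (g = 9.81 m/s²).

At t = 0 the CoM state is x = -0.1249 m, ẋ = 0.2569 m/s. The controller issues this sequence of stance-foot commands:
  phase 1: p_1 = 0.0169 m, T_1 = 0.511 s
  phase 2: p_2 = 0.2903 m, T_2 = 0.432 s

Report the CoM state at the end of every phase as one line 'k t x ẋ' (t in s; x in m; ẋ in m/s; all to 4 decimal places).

1 0.5110 -0.1989 -0.6184
2 0.9430 -1.2317 -5.0202

phase 1: p=0.0169, T=0.511, ωT=1.766374, cosh=3.010277, sinh=2.839325; start (x,ẋ)=(-0.124900, 0.256900) → end (x,ẋ)=(-0.198940, -0.618384)
phase 2: p=0.2903, T=0.432, ωT=1.493294, cosh=2.338184, sinh=2.113553; start (x,ẋ)=(-0.198940, -0.618384) → end (x,ẋ)=(-1.231736, -5.020244)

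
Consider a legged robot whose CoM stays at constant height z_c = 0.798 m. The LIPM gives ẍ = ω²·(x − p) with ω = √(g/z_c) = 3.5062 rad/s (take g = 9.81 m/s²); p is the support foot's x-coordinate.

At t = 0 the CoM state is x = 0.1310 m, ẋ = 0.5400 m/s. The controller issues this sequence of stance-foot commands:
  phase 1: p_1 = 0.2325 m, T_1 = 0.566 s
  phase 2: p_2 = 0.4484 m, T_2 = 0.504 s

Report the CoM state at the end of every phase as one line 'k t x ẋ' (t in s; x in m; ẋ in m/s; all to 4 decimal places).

phase 1: p=0.2325, T=0.566, ωT=1.984509, cosh=3.706462, sinh=3.569014; start (x,ẋ)=(0.131000, 0.540000) → end (x,ẋ)=(0.405968, 0.731351)
phase 2: p=0.4484, T=0.504, ωT=1.767125, cosh=3.012411, sinh=2.841587; start (x,ẋ)=(0.405968, 0.731351) → end (x,ẋ)=(0.913299, 1.780376)

1 0.5660 0.4060 0.7314
2 1.0700 0.9133 1.7804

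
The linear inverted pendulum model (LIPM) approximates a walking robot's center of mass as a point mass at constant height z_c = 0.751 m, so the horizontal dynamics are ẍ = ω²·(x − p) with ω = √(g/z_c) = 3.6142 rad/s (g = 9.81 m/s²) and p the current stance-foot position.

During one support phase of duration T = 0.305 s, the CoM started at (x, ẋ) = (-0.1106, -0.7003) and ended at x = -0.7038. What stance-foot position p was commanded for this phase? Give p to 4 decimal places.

ωT = 3.6142·0.305 = 1.102331; cosh(ωT) = 1.671636, sinh(ωT) = 1.339540
x(T) = p + (x₀−p)·cosh(ωT) + (ẋ₀/ω)·sinh(ωT) ⇒ p·(1 − cosh) = x(T) − x₀·cosh − (ẋ₀/ω)·sinh
numerator   = -0.7038 − (-0.1106)·1.671636 − (-0.7003/3.6142)·1.339540 = -0.259363
denominator = 1 − 1.671636 = -0.671636
p = -0.259363 / -0.671636 = 0.3862

p = 0.3862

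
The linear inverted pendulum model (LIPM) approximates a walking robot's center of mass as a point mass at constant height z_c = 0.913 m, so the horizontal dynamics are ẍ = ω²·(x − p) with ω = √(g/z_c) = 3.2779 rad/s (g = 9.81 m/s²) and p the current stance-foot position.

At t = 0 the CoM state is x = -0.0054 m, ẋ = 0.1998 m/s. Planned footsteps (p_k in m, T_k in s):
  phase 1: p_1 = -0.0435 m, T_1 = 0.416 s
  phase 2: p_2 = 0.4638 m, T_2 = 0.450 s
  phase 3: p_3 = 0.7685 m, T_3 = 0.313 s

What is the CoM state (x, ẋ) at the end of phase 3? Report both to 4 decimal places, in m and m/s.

x = -0.4637, ẋ = -3.5432

phase 1: p=-0.0435, T=0.416, ωT=1.363606, cosh=2.083003, sinh=1.827267; start (x,ẋ)=(-0.005400, 0.199800) → end (x,ẋ)=(0.147241, 0.644388)
phase 2: p=0.4638, T=0.450, ωT=1.475055, cosh=2.300021, sinh=2.071255; start (x,ẋ)=(0.147241, 0.644388) → end (x,ẋ)=(0.142886, -0.667130)
phase 3: p=0.7685, T=0.313, ωT=1.025983, cosh=1.574140, sinh=1.215696; start (x,ẋ)=(0.142886, -0.667130) → end (x,ẋ)=(-0.463726, -3.543181)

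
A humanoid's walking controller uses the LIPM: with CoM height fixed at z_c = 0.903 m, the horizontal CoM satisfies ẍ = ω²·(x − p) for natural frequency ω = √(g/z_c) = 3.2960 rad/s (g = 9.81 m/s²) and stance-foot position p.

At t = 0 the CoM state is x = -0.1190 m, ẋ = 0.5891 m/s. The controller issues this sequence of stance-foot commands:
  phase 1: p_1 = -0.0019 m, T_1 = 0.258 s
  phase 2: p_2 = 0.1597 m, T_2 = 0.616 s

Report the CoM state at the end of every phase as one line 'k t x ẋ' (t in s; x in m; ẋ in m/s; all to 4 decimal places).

phase 1: p=-0.0019, T=0.258, ωT=0.850368, cosh=1.383883, sinh=0.956625; start (x,ẋ)=(-0.119000, 0.589100) → end (x,ẋ)=(0.007027, 0.446025)
phase 2: p=0.1597, T=0.616, ωT=2.030336, cosh=3.873968, sinh=3.742677; start (x,ẋ)=(0.007027, 0.446025) → end (x,ẋ)=(0.074719, -0.155472)

1 0.2580 0.0070 0.4460
2 0.8740 0.0747 -0.1555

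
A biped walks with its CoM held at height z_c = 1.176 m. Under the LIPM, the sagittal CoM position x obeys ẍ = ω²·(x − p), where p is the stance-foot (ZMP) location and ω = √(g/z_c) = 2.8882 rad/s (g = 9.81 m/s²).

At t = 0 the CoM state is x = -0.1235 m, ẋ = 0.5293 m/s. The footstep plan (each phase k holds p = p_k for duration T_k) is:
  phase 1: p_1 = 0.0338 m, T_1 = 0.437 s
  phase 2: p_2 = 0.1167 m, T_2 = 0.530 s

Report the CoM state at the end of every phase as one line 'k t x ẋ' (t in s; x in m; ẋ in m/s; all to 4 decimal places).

1 0.4370 0.0315 0.2717
2 0.9670 0.1177 0.1149

phase 1: p=0.0338, T=0.437, ωT=1.262143, cosh=1.908016, sinh=1.624970; start (x,ẋ)=(-0.123500, 0.529300) → end (x,ẋ)=(0.031466, 0.271667)
phase 2: p=0.1167, T=0.530, ωT=1.530746, cosh=2.418999, sinh=2.202625; start (x,ẋ)=(0.031466, 0.271667) → end (x,ẋ)=(0.117699, 0.114934)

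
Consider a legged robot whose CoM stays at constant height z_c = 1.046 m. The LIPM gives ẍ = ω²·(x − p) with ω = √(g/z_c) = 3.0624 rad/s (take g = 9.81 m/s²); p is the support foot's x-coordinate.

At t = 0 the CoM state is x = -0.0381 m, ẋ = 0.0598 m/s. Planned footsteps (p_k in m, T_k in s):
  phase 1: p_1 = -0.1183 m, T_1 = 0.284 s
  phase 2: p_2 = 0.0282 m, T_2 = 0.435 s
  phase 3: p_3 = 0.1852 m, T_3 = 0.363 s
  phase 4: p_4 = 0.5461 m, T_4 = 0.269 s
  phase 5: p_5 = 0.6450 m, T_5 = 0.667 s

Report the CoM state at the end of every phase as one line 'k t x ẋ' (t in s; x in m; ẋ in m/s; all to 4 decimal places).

1 0.2840 0.0134 0.3255
2 0.7190 0.1855 0.5797
3 1.0820 0.4423 0.9776
4 1.3510 0.6987 1.0359
5 2.0180 2.1379 4.6847

phase 1: p=-0.1183, T=0.284, ωT=0.869722, cosh=1.402657, sinh=0.983589; start (x,ẋ)=(-0.038100, 0.059800) → end (x,ẋ)=(0.013400, 0.325453)
phase 2: p=0.0282, T=0.435, ωT=1.332144, cosh=2.026535, sinh=1.762624; start (x,ẋ)=(0.013400, 0.325453) → end (x,ẋ)=(0.185528, 0.579652)
phase 3: p=0.1852, T=0.363, ωT=1.111651, cosh=1.684194, sinh=1.355179; start (x,ẋ)=(0.185528, 0.579652) → end (x,ẋ)=(0.442261, 0.977606)
phase 4: p=0.5461, T=0.269, ωT=0.823786, cosh=1.358939, sinh=0.920172; start (x,ẋ)=(0.442261, 0.977606) → end (x,ẋ)=(0.698734, 1.035895)
phase 5: p=0.6450, T=0.667, ωT=2.042621, cosh=3.920240, sinh=3.790551; start (x,ẋ)=(0.698734, 1.035895) → end (x,ẋ)=(2.137851, 4.684709)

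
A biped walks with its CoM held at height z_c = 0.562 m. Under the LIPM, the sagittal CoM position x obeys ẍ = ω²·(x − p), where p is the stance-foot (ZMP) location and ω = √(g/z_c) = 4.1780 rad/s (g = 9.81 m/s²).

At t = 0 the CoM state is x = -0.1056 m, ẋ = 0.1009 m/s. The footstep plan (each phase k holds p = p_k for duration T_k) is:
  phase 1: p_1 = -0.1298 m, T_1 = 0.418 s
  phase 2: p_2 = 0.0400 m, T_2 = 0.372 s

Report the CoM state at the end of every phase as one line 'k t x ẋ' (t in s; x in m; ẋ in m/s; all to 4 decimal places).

1 0.4180 0.0088 0.5791
2 0.7900 0.2762 1.1369

phase 1: p=-0.1298, T=0.418, ωT=1.746404, cosh=2.954173, sinh=2.779773; start (x,ẋ)=(-0.105600, 0.100900) → end (x,ẋ)=(0.008823, 0.579132)
phase 2: p=0.0400, T=0.372, ωT=1.554216, cosh=2.471365, sinh=2.260010; start (x,ẋ)=(0.008823, 0.579132) → end (x,ẋ)=(0.276222, 1.136868)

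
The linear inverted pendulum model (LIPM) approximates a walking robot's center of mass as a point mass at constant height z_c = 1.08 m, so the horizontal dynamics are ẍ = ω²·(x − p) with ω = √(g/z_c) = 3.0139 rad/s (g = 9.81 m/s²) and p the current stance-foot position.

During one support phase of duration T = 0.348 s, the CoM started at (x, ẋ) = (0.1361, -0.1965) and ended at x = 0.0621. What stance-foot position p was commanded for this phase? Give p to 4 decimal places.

p = 0.1234

ωT = 3.0139·0.348 = 1.048837; cosh(ωT) = 1.602338, sinh(ωT) = 1.251993
x(T) = p + (x₀−p)·cosh(ωT) + (ẋ₀/ω)·sinh(ωT) ⇒ p·(1 − cosh) = x(T) − x₀·cosh − (ẋ₀/ω)·sinh
numerator   = 0.0621 − (0.1361)·1.602338 − (-0.1965/3.0139)·1.251993 = -0.074351
denominator = 1 − 1.602338 = -0.602338
p = -0.074351 / -0.602338 = 0.1234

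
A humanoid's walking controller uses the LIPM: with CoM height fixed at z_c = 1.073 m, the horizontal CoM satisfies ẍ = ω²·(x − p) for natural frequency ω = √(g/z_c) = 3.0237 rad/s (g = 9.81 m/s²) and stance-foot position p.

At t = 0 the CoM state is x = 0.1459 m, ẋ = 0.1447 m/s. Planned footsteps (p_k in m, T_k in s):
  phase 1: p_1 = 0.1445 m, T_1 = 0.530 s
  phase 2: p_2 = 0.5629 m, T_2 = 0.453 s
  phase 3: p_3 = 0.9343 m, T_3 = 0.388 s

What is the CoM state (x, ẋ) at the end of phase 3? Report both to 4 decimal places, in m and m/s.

x = -0.8454, ẋ = -4.9321

phase 1: p=0.1445, T=0.530, ωT=1.602561, cosh=2.583557, sinh=2.382177; start (x,ẋ)=(0.145900, 0.144700) → end (x,ẋ)=(0.262117, 0.383925)
phase 2: p=0.5629, T=0.453, ωT=1.369736, cosh=2.094243, sinh=1.840069; start (x,ẋ)=(0.262117, 0.383925) → end (x,ẋ)=(0.166624, -0.869471)
phase 3: p=0.9343, T=0.388, ωT=1.173196, cosh=1.770841, sinh=1.461464; start (x,ẋ)=(0.166624, -0.869471) → end (x,ẋ)=(-0.845380, -4.932080)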